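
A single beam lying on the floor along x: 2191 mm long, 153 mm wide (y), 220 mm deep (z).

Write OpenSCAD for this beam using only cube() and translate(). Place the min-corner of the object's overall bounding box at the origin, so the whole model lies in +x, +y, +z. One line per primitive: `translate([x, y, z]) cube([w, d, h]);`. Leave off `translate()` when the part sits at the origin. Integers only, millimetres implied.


cube([2191, 153, 220]);


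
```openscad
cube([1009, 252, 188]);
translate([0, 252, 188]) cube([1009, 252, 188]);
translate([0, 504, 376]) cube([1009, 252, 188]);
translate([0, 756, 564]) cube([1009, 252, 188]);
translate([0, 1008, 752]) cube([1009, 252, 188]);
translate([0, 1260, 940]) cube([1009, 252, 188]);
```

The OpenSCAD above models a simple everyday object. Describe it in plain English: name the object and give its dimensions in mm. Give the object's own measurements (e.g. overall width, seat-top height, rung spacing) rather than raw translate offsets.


A straight staircase of 6 solid steps. Each step is 1009 mm wide (x), 252 mm deep (y, the going) and 188 mm tall (the rise). The first step rests on the floor; each subsequent step sits one going further in +y and one rise higher in +z, directly behind and above the previous step with no overlap.


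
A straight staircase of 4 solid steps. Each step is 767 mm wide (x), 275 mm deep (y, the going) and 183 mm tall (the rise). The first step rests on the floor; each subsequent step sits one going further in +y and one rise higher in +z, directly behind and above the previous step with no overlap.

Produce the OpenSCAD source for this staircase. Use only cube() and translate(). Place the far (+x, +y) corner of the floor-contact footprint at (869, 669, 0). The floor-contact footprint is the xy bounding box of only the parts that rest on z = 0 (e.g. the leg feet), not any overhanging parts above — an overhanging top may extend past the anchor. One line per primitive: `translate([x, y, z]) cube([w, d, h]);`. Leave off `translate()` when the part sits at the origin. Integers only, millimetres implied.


translate([102, 394, 0]) cube([767, 275, 183]);
translate([102, 669, 183]) cube([767, 275, 183]);
translate([102, 944, 366]) cube([767, 275, 183]);
translate([102, 1219, 549]) cube([767, 275, 183]);


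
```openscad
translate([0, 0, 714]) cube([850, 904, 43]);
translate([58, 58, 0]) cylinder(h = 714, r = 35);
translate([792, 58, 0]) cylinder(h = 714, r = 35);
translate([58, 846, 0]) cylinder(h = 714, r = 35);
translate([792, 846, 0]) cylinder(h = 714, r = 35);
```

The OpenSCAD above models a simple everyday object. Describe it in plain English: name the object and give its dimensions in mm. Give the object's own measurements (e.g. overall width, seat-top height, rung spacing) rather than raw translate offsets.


A table: top 850 mm (x) × 904 mm (y), 43 mm thick, upper face at z = 757 mm, on four round legs of 70 mm diameter, each leg's bounding box inset 23 mm from the nearest pair of top edges from z = 0 to the bottom of the top.


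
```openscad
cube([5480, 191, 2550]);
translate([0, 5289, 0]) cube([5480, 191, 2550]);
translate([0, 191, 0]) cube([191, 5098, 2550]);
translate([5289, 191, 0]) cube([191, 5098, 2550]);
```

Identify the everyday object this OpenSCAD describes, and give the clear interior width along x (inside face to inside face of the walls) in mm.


A house (or room) frame. The interior width is 5098 mm.

Four 2550 mm walls enclosing a rectangle with no floor or roof — a room or house frame. Outside width is 5480 mm and wall thickness is 191 mm, so the interior width is 5480 − 2 × 191 = 5098 mm.


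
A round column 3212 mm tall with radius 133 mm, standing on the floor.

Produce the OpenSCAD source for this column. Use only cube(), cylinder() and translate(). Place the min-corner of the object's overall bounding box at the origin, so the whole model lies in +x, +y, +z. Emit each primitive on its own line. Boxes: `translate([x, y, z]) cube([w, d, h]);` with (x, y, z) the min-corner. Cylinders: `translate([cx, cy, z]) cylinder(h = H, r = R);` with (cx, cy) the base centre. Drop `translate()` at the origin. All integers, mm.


translate([133, 133, 0]) cylinder(h = 3212, r = 133);


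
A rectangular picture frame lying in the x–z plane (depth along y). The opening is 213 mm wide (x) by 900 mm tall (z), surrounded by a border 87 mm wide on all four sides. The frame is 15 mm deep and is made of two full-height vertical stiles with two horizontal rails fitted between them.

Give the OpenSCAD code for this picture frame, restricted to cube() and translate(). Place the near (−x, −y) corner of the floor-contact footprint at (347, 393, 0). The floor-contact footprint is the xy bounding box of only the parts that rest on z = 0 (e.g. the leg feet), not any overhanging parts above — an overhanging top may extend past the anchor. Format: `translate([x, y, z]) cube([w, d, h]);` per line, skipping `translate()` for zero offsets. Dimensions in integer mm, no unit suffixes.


translate([347, 393, 0]) cube([87, 15, 1074]);
translate([647, 393, 0]) cube([87, 15, 1074]);
translate([434, 393, 0]) cube([213, 15, 87]);
translate([434, 393, 987]) cube([213, 15, 87]);


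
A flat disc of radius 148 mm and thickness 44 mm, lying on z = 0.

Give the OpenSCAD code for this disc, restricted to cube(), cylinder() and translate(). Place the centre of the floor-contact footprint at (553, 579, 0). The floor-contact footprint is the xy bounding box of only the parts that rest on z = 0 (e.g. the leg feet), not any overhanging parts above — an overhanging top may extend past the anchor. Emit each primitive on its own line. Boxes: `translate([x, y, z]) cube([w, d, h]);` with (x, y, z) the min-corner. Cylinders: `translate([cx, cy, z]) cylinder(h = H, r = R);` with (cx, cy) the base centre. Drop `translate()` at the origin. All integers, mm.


translate([553, 579, 0]) cylinder(h = 44, r = 148);


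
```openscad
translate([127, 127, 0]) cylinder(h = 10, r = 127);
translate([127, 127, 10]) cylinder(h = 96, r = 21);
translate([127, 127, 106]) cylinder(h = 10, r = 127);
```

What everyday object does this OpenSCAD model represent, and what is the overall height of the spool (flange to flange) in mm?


A spool. The overall height is 116 mm.

Three coaxial cylinders, large–small–large — a spool. Two 10 mm flanges and a 96 mm core give 10 + 96 + 10 = 116 mm.


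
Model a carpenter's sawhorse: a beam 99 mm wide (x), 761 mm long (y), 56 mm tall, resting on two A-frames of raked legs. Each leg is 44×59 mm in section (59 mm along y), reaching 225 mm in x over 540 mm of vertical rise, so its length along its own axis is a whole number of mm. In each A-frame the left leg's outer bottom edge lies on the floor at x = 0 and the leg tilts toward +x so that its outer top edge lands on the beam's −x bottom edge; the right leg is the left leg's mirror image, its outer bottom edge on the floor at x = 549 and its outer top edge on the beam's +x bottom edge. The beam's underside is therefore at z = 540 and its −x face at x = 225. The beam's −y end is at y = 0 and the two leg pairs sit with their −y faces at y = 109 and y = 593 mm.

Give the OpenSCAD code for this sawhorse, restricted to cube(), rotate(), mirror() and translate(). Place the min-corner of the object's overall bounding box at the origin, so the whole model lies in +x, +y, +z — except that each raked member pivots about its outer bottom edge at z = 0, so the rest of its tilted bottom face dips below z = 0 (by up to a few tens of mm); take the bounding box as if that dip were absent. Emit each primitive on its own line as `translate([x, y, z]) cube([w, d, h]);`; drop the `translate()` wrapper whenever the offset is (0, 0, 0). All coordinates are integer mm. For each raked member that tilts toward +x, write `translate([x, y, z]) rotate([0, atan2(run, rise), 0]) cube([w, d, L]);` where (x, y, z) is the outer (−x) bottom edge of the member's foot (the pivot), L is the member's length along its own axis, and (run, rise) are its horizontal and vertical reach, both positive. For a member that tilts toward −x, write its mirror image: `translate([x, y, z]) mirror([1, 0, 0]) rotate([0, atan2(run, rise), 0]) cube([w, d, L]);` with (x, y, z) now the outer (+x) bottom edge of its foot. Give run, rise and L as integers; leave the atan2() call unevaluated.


translate([225, 0, 540]) cube([99, 761, 56]);
translate([0, 109, 0]) rotate([0, atan2(225, 540), 0]) cube([44, 59, 585]);
translate([549, 109, 0]) mirror([1, 0, 0]) rotate([0, atan2(225, 540), 0]) cube([44, 59, 585]);
translate([0, 593, 0]) rotate([0, atan2(225, 540), 0]) cube([44, 59, 585]);
translate([549, 593, 0]) mirror([1, 0, 0]) rotate([0, atan2(225, 540), 0]) cube([44, 59, 585]);


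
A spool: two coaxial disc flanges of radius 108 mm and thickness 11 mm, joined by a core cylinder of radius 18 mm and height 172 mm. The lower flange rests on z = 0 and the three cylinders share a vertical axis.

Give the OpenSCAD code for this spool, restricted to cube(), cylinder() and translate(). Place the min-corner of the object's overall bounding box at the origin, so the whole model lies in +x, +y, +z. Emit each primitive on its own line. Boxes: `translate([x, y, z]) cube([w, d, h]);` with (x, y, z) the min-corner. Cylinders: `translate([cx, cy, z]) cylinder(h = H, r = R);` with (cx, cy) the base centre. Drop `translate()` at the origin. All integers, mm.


translate([108, 108, 0]) cylinder(h = 11, r = 108);
translate([108, 108, 11]) cylinder(h = 172, r = 18);
translate([108, 108, 183]) cylinder(h = 11, r = 108);


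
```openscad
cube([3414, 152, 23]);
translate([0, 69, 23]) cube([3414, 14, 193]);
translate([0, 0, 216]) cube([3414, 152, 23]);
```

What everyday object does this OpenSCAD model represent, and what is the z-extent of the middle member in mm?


An I-beam. The web height is 193 mm.

Two wide flanges with a thin centred web — an I-beam. Overall 239 mm minus two 23 mm flanges gives a web of 239 − 2·23 = 193 mm.


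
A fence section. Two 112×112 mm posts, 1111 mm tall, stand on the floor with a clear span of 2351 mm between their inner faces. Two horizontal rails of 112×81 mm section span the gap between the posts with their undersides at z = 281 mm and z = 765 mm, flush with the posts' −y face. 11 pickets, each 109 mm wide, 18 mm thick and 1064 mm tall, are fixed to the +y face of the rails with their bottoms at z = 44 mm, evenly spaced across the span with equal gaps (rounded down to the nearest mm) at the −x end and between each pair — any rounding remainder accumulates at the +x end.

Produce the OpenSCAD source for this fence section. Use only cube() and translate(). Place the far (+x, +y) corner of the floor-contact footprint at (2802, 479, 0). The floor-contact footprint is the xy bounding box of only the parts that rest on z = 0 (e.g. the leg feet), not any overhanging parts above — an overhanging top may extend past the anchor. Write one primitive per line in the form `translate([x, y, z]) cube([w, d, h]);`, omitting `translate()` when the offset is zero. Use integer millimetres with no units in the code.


translate([227, 367, 0]) cube([112, 112, 1111]);
translate([2690, 367, 0]) cube([112, 112, 1111]);
translate([339, 367, 281]) cube([2351, 112, 81]);
translate([339, 367, 765]) cube([2351, 112, 81]);
translate([435, 479, 44]) cube([109, 18, 1064]);
translate([640, 479, 44]) cube([109, 18, 1064]);
translate([845, 479, 44]) cube([109, 18, 1064]);
translate([1050, 479, 44]) cube([109, 18, 1064]);
translate([1255, 479, 44]) cube([109, 18, 1064]);
translate([1460, 479, 44]) cube([109, 18, 1064]);
translate([1665, 479, 44]) cube([109, 18, 1064]);
translate([1870, 479, 44]) cube([109, 18, 1064]);
translate([2075, 479, 44]) cube([109, 18, 1064]);
translate([2280, 479, 44]) cube([109, 18, 1064]);
translate([2485, 479, 44]) cube([109, 18, 1064]);


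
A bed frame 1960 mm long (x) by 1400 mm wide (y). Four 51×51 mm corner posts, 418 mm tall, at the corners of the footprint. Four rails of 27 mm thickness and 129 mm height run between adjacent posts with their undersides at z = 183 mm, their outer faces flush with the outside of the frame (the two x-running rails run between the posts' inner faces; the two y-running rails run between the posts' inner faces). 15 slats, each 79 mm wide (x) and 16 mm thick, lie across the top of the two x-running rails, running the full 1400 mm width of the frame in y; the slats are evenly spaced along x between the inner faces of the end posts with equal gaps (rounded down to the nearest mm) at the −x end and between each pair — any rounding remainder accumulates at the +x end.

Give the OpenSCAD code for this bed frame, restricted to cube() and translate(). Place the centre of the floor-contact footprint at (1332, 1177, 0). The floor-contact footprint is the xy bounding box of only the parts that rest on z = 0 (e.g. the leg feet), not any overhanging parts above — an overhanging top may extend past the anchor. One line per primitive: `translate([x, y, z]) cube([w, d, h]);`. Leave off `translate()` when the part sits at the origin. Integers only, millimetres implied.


translate([352, 477, 0]) cube([51, 51, 418]);
translate([352, 1826, 0]) cube([51, 51, 418]);
translate([2261, 477, 0]) cube([51, 51, 418]);
translate([2261, 1826, 0]) cube([51, 51, 418]);
translate([403, 477, 183]) cube([1858, 27, 129]);
translate([403, 1850, 183]) cube([1858, 27, 129]);
translate([352, 528, 183]) cube([27, 1298, 129]);
translate([2285, 528, 183]) cube([27, 1298, 129]);
translate([445, 477, 312]) cube([79, 1400, 16]);
translate([566, 477, 312]) cube([79, 1400, 16]);
translate([687, 477, 312]) cube([79, 1400, 16]);
translate([808, 477, 312]) cube([79, 1400, 16]);
translate([929, 477, 312]) cube([79, 1400, 16]);
translate([1050, 477, 312]) cube([79, 1400, 16]);
translate([1171, 477, 312]) cube([79, 1400, 16]);
translate([1292, 477, 312]) cube([79, 1400, 16]);
translate([1413, 477, 312]) cube([79, 1400, 16]);
translate([1534, 477, 312]) cube([79, 1400, 16]);
translate([1655, 477, 312]) cube([79, 1400, 16]);
translate([1776, 477, 312]) cube([79, 1400, 16]);
translate([1897, 477, 312]) cube([79, 1400, 16]);
translate([2018, 477, 312]) cube([79, 1400, 16]);
translate([2139, 477, 312]) cube([79, 1400, 16]);


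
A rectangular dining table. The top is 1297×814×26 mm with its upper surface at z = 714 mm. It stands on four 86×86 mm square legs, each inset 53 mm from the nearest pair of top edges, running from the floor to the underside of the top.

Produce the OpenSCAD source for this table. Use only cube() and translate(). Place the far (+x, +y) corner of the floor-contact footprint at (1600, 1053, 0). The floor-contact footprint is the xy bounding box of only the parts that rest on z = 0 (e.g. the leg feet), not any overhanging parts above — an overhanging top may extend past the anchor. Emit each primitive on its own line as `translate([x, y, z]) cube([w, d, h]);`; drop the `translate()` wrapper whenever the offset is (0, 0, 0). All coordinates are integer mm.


translate([356, 292, 688]) cube([1297, 814, 26]);
translate([409, 345, 0]) cube([86, 86, 688]);
translate([1514, 345, 0]) cube([86, 86, 688]);
translate([409, 967, 0]) cube([86, 86, 688]);
translate([1514, 967, 0]) cube([86, 86, 688]);


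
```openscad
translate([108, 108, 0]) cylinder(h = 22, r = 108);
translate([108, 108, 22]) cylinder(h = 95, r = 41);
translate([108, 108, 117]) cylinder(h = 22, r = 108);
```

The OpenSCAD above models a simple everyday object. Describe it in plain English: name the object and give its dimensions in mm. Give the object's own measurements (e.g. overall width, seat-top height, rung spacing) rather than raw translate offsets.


A spool: two coaxial disc flanges of radius 108 mm and thickness 22 mm, joined by a core cylinder of radius 41 mm and height 95 mm. The lower flange rests on z = 0 and the three cylinders share a vertical axis.


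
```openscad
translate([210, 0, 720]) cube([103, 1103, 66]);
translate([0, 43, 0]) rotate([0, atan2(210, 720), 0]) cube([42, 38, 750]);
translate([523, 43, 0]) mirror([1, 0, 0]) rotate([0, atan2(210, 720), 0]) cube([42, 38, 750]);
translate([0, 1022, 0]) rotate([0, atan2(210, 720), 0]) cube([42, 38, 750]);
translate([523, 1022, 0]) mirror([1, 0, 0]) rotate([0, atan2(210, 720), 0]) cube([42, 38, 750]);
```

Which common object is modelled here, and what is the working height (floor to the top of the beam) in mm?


A sawhorse. The overall height is 786 mm.

A beam across two mirrored pairs of raked legs — a sawhorse. The beam's underside is at z = 720 (matching the legs' vertical rise in atan2(210, 720)) and the beam is 66 mm tall, so its top is at 720 + 66 = 786 mm. The raked legs top out at the beam's underside, so that is the highest point.


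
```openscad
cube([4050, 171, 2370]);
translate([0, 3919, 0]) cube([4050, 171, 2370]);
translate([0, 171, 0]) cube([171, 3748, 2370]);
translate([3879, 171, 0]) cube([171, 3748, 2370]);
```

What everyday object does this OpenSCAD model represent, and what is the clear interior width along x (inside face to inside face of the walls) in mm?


A house (or room) frame. The interior width is 3708 mm.

Four 2370 mm walls enclosing a rectangle with no floor or roof — a room or house frame. Outside width is 4050 mm and wall thickness is 171 mm, so the interior width is 4050 − 2 × 171 = 3708 mm.


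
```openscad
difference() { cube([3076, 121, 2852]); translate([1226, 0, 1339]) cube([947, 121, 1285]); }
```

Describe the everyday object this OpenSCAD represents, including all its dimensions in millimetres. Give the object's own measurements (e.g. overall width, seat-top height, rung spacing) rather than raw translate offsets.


A wall 3076 mm long (x), 121 mm thick (y), 2852 mm tall, with a rectangular window opening cut through it. The opening is 947 mm wide and 1285 mm tall; its sill is at z = 1339 mm and its near (−x) edge is 1226 mm from the wall's −x end. The opening passes through the full wall thickness.


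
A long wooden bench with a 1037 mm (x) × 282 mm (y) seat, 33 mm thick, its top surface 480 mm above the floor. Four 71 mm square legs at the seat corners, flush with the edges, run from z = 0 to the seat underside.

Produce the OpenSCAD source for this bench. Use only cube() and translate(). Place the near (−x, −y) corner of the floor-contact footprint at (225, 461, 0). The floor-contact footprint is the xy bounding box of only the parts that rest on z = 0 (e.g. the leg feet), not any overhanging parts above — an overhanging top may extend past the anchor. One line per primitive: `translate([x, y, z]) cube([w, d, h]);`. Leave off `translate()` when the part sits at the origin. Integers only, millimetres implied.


// leg_h = 480 − 33 = 447
translate([225, 461, 447]) cube([1037, 282, 33]);
translate([225, 461, 0]) cube([71, 71, 447]);
translate([225, 672, 0]) cube([71, 71, 447]);
translate([1191, 461, 0]) cube([71, 71, 447]);
translate([1191, 672, 0]) cube([71, 71, 447]);


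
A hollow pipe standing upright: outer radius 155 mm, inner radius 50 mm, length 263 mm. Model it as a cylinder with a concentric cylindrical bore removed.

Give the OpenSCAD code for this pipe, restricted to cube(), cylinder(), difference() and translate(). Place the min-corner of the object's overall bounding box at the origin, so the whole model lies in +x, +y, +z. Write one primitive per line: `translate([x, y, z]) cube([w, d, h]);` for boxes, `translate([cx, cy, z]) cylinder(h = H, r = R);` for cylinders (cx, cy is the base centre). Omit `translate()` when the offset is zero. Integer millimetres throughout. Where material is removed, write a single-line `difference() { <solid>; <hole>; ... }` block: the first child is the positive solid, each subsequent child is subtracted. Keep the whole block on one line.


difference() { translate([155, 155, 0]) cylinder(h = 263, r = 155); translate([155, 155, 0]) cylinder(h = 263, r = 50); }


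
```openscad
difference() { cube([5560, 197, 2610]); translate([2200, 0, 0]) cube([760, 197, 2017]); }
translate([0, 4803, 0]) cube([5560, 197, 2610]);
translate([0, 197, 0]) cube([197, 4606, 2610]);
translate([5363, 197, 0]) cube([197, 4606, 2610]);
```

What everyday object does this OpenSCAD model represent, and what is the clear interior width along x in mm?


A single room. The interior width is 5166 mm.

Four walls enclosing a rectangle with a door in the front wall — a room. Outside width 5560 minus two 197 mm walls gives 5166 mm.


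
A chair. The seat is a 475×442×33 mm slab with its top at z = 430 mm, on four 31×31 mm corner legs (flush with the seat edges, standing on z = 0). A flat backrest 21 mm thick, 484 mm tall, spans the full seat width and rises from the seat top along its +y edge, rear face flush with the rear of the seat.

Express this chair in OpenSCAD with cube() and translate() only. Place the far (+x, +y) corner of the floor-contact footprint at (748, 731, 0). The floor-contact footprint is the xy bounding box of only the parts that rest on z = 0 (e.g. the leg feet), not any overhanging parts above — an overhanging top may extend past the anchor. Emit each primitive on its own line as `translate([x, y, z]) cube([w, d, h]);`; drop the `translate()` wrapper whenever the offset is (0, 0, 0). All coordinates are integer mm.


translate([273, 289, 397]) cube([475, 442, 33]);
translate([273, 289, 0]) cube([31, 31, 397]);
translate([717, 289, 0]) cube([31, 31, 397]);
translate([273, 700, 0]) cube([31, 31, 397]);
translate([717, 700, 0]) cube([31, 31, 397]);
translate([273, 710, 430]) cube([475, 21, 484]);


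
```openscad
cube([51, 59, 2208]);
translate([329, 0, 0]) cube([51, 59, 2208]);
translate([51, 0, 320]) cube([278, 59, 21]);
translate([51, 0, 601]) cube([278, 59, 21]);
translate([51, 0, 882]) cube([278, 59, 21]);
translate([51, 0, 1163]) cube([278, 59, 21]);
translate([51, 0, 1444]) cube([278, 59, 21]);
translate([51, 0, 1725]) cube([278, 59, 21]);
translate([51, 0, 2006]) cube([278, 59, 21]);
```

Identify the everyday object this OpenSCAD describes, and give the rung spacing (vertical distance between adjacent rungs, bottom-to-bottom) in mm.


A ladder. The rung spacing is 281 mm.

Two tall 51×59 posts with 7 short bars between them — a ladder. Adjacent rungs sit at z = 320 and z = 601, so the spacing is 601 − 320 = 281 mm.


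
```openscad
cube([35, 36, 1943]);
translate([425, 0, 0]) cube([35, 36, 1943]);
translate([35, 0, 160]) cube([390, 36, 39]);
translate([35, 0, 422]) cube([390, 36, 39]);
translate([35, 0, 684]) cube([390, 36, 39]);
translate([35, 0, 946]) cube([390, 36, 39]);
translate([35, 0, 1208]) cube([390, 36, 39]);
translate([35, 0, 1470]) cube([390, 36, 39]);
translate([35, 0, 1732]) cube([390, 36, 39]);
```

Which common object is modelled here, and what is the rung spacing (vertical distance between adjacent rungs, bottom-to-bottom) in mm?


A ladder. The rung spacing is 262 mm.

Two tall 35×36 posts with 7 short bars between them — a ladder. Adjacent rungs sit at z = 160 and z = 422, so the spacing is 422 − 160 = 262 mm.


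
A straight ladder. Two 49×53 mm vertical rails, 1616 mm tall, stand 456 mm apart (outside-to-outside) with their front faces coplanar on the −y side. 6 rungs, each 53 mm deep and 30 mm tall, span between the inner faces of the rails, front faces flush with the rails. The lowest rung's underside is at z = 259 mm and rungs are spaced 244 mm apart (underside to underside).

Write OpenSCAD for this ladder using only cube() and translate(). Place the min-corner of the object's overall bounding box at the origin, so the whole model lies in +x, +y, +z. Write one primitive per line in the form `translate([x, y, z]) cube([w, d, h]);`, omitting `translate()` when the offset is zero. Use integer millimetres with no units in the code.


// rung span = 456 - 2*49 = 358
// rung[k] z = 259 + k*244
cube([49, 53, 1616]);
translate([407, 0, 0]) cube([49, 53, 1616]);
translate([49, 0, 259]) cube([358, 53, 30]);
translate([49, 0, 503]) cube([358, 53, 30]);
translate([49, 0, 747]) cube([358, 53, 30]);
translate([49, 0, 991]) cube([358, 53, 30]);
translate([49, 0, 1235]) cube([358, 53, 30]);
translate([49, 0, 1479]) cube([358, 53, 30]);


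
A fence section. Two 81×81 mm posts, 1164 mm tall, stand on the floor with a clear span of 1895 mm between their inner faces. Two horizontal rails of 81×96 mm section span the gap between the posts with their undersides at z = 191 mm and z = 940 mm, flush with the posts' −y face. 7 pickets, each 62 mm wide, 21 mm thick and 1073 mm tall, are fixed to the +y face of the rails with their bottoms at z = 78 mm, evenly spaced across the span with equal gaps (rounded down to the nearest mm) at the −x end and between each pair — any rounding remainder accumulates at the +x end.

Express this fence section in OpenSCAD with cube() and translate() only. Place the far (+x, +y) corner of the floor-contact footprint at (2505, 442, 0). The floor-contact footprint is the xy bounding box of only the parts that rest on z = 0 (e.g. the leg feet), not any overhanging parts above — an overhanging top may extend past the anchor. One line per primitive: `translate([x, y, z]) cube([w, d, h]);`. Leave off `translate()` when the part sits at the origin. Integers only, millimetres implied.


translate([448, 361, 0]) cube([81, 81, 1164]);
translate([2424, 361, 0]) cube([81, 81, 1164]);
translate([529, 361, 191]) cube([1895, 81, 96]);
translate([529, 361, 940]) cube([1895, 81, 96]);
translate([711, 442, 78]) cube([62, 21, 1073]);
translate([955, 442, 78]) cube([62, 21, 1073]);
translate([1199, 442, 78]) cube([62, 21, 1073]);
translate([1443, 442, 78]) cube([62, 21, 1073]);
translate([1687, 442, 78]) cube([62, 21, 1073]);
translate([1931, 442, 78]) cube([62, 21, 1073]);
translate([2175, 442, 78]) cube([62, 21, 1073]);


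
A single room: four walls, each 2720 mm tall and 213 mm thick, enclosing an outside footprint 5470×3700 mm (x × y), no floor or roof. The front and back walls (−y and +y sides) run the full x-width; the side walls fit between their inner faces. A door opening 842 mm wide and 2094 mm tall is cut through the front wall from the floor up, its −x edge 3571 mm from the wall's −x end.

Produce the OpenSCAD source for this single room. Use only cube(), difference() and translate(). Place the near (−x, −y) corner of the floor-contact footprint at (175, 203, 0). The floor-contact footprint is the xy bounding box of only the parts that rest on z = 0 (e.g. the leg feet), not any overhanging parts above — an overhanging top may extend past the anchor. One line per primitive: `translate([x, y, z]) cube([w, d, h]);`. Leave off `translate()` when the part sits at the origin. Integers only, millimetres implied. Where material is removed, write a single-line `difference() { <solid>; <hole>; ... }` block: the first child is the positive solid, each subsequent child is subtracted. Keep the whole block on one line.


difference() { translate([175, 203, 0]) cube([5470, 213, 2720]); translate([3746, 203, 0]) cube([842, 213, 2094]); }
translate([175, 3690, 0]) cube([5470, 213, 2720]);
translate([175, 416, 0]) cube([213, 3274, 2720]);
translate([5432, 416, 0]) cube([213, 3274, 2720]);


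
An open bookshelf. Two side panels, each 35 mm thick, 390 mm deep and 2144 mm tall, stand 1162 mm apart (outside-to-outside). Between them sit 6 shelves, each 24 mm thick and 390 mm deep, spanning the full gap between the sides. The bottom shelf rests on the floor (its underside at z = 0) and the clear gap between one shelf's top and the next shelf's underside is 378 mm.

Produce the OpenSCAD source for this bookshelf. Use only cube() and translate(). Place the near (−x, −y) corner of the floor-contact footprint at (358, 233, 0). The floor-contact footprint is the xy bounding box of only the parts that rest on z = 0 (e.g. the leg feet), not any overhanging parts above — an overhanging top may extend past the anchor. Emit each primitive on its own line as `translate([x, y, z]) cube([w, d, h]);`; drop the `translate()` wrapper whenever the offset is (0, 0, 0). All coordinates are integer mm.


translate([358, 233, 0]) cube([35, 390, 2144]);
translate([1485, 233, 0]) cube([35, 390, 2144]);
translate([393, 233, 0]) cube([1092, 390, 24]);
translate([393, 233, 402]) cube([1092, 390, 24]);
translate([393, 233, 804]) cube([1092, 390, 24]);
translate([393, 233, 1206]) cube([1092, 390, 24]);
translate([393, 233, 1608]) cube([1092, 390, 24]);
translate([393, 233, 2010]) cube([1092, 390, 24]);


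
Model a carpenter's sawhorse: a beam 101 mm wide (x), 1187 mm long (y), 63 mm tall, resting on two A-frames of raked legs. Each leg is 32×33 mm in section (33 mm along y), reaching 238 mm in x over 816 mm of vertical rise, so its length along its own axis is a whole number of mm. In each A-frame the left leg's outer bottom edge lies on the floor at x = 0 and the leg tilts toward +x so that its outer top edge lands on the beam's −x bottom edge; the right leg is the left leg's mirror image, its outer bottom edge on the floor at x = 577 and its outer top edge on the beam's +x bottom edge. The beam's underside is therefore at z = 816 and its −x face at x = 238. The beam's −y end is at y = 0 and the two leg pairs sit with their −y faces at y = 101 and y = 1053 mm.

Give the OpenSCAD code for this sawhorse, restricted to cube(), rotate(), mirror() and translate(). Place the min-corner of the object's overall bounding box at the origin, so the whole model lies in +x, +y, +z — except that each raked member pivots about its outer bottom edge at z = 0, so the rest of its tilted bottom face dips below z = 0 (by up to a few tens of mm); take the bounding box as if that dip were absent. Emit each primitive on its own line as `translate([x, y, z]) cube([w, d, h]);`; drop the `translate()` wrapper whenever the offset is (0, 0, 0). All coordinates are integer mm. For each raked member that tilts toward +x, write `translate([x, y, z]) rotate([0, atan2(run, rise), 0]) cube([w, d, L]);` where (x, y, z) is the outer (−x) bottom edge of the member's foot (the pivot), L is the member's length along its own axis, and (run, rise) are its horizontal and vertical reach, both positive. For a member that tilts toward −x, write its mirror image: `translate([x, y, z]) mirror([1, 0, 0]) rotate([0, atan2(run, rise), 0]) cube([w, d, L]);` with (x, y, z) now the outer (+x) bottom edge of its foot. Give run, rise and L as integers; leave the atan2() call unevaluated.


translate([238, 0, 816]) cube([101, 1187, 63]);
translate([0, 101, 0]) rotate([0, atan2(238, 816), 0]) cube([32, 33, 850]);
translate([577, 101, 0]) mirror([1, 0, 0]) rotate([0, atan2(238, 816), 0]) cube([32, 33, 850]);
translate([0, 1053, 0]) rotate([0, atan2(238, 816), 0]) cube([32, 33, 850]);
translate([577, 1053, 0]) mirror([1, 0, 0]) rotate([0, atan2(238, 816), 0]) cube([32, 33, 850]);


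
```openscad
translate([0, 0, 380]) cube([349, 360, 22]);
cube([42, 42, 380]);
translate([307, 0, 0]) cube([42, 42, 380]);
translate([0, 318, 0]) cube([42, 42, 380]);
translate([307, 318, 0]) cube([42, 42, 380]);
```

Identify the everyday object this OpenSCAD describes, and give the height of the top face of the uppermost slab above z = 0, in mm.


A stool. The seat height is 402 mm.

A 349×360×22 slab at z = 380 on four corner posts — a stool. The seat top is 380 + 22 = 402 mm.


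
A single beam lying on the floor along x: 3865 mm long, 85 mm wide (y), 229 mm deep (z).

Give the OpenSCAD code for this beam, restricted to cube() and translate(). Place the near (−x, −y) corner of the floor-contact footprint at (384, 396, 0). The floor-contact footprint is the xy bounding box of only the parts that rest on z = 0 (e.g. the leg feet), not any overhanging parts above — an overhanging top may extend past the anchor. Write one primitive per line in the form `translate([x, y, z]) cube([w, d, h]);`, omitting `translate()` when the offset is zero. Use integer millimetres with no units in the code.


translate([384, 396, 0]) cube([3865, 85, 229]);


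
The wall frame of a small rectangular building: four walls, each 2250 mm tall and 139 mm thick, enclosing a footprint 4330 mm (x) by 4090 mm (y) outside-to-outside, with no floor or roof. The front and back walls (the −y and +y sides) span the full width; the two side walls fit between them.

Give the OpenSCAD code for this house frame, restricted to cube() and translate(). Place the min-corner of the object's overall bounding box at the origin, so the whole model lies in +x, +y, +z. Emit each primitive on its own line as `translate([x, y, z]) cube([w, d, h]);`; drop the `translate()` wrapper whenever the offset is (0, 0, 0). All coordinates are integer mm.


cube([4330, 139, 2250]);
translate([0, 3951, 0]) cube([4330, 139, 2250]);
translate([0, 139, 0]) cube([139, 3812, 2250]);
translate([4191, 139, 0]) cube([139, 3812, 2250]);


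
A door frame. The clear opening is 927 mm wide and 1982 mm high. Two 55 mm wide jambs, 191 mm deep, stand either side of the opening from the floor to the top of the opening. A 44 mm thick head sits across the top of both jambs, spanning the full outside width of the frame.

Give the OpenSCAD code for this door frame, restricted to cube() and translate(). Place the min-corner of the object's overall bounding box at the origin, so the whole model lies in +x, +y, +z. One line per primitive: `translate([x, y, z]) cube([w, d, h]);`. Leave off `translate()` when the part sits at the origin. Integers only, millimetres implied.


cube([55, 191, 1982]);
translate([982, 0, 0]) cube([55, 191, 1982]);
translate([0, 0, 1982]) cube([1037, 191, 44]);


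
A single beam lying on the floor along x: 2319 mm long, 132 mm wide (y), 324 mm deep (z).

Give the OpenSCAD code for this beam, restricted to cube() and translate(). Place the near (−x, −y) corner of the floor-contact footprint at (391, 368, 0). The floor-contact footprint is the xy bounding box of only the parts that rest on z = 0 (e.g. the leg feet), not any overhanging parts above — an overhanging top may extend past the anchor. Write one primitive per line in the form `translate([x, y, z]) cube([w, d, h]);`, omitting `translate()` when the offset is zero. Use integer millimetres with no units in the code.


translate([391, 368, 0]) cube([2319, 132, 324]);


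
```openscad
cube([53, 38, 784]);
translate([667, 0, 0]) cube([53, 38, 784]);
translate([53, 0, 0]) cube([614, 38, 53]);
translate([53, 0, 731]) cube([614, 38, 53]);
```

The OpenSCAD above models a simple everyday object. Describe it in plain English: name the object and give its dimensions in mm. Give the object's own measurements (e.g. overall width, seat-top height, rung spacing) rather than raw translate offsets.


A rectangular picture frame lying in the x–z plane (depth along y). The opening is 614 mm wide (x) by 678 mm tall (z), surrounded by a border 53 mm wide on all four sides. The frame is 38 mm deep and is made of two full-height vertical stiles with two horizontal rails fitted between them.


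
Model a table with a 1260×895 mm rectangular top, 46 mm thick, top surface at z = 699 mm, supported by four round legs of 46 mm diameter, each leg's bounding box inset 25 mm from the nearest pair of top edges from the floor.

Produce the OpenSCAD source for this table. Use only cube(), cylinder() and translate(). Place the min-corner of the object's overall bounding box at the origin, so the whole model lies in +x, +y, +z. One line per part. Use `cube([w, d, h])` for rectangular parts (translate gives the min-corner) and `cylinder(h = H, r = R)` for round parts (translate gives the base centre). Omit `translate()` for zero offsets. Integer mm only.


// leg_h = 699 - 46 = 653
translate([0, 0, 653]) cube([1260, 895, 46]);
translate([48, 48, 0]) cylinder(h = 653, r = 23);
translate([1212, 48, 0]) cylinder(h = 653, r = 23);
translate([48, 847, 0]) cylinder(h = 653, r = 23);
translate([1212, 847, 0]) cylinder(h = 653, r = 23);


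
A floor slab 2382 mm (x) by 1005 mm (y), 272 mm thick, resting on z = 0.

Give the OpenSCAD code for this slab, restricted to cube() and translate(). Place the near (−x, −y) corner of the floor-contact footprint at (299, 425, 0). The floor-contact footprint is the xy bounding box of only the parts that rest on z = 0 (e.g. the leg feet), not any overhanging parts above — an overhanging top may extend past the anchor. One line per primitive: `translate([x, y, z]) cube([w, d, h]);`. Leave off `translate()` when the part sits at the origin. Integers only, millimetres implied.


translate([299, 425, 0]) cube([2382, 1005, 272]);


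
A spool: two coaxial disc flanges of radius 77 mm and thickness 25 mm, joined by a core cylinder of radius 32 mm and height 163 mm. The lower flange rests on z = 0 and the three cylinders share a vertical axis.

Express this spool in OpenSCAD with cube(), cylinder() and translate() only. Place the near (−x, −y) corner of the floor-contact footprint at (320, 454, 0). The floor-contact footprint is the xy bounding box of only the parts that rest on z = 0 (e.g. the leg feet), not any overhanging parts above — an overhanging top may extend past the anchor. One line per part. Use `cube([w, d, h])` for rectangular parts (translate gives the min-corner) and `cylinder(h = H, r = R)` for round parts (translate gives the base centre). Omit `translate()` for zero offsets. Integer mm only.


translate([397, 531, 0]) cylinder(h = 25, r = 77);
translate([397, 531, 25]) cylinder(h = 163, r = 32);
translate([397, 531, 188]) cylinder(h = 25, r = 77);


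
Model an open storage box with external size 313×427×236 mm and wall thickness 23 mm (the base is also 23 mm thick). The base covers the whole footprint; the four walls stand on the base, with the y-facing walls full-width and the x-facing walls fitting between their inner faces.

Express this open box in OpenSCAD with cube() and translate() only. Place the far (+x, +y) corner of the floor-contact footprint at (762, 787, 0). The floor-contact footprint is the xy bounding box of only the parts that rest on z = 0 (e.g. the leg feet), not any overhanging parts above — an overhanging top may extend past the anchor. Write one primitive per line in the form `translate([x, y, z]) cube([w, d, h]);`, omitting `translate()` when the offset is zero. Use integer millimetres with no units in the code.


translate([449, 360, 0]) cube([313, 427, 23]);
translate([449, 360, 23]) cube([313, 23, 213]);
translate([449, 764, 23]) cube([313, 23, 213]);
translate([449, 383, 23]) cube([23, 381, 213]);
translate([739, 383, 23]) cube([23, 381, 213]);


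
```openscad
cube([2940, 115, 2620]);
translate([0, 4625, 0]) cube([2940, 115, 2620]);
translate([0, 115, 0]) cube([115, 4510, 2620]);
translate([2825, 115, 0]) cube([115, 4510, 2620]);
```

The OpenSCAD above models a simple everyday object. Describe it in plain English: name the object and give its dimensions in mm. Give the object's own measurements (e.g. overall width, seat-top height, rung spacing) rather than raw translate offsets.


The wall frame of a small rectangular building: four walls, each 2620 mm tall and 115 mm thick, enclosing a footprint 2940 mm (x) by 4740 mm (y) outside-to-outside, with no floor or roof. The front and back walls (the −y and +y sides) span the full width; the two side walls fit between them.


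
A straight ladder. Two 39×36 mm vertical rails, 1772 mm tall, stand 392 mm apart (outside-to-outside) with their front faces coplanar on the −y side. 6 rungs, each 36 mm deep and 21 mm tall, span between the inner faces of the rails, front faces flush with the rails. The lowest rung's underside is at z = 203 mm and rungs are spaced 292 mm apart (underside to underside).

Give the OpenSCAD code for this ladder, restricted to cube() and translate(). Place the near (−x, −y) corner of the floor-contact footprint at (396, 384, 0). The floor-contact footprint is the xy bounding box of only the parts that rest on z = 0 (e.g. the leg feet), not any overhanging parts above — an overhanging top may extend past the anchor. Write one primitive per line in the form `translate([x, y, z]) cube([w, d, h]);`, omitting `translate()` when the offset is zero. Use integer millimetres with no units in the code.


translate([396, 384, 0]) cube([39, 36, 1772]);
translate([749, 384, 0]) cube([39, 36, 1772]);
translate([435, 384, 203]) cube([314, 36, 21]);
translate([435, 384, 495]) cube([314, 36, 21]);
translate([435, 384, 787]) cube([314, 36, 21]);
translate([435, 384, 1079]) cube([314, 36, 21]);
translate([435, 384, 1371]) cube([314, 36, 21]);
translate([435, 384, 1663]) cube([314, 36, 21]);
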